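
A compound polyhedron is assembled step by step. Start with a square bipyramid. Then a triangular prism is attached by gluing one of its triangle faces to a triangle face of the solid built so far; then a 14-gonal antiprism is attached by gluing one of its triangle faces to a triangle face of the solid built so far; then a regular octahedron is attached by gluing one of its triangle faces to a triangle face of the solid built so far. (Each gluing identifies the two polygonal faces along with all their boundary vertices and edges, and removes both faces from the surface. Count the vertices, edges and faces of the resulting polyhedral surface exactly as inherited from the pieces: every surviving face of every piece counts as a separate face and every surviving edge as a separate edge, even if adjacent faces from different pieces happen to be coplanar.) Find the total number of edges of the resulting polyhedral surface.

A square bipyramid: V=6, E=12, F=8.
Attach a triangular prism (V=6, E=9, F=5) along a 3-gon: merge 3 vertices and 3 edges, delete both glued faces → V=9, E=18, F=11.
Attach a 14-gonal antiprism (V=28, E=56, F=30) along a 3-gon: merge 3 vertices and 3 edges, delete both glued faces → V=34, E=71, F=39.
Attach a regular octahedron (V=6, E=12, F=8) along a 3-gon: merge 3 vertices and 3 edges, delete both glued faces → V=37, E=80, F=45.
Check: V − E + F = 37 − 80 + 45 = 2.

80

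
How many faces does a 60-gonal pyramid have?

61

A pyramid on an n-gon base has one n-gon and n triangles: V = 60 + 1 = 61, E = 2·60 = 120, F = 60 + 1 = 61.
Check: V − E + F = 61 − 120 + 61 = 2.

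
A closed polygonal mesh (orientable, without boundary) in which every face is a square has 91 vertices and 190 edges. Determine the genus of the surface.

3

Every face is a square and each edge borders two faces, so 4F = 2·190, giving F = 95.
χ = V − E + F = 91 − 190 + 95 = -4.
For a closed orientable surface χ = 2 − 2g, so g = (2 − (-4))/2 = 3.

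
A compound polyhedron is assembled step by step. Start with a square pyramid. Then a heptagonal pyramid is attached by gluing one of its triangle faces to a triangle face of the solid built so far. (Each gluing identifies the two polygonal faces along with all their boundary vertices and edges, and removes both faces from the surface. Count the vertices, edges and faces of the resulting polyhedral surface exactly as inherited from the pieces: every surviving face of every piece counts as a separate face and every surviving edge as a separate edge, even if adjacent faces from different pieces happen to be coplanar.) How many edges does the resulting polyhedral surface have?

A square pyramid: V=5, E=8, F=5.
Attach a heptagonal pyramid (V=8, E=14, F=8) along a 3-gon: merge 3 vertices and 3 edges, delete both glued faces → V=10, E=19, F=11.
Check: V − E + F = 10 − 19 + 11 = 2.

19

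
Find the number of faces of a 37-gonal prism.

A prism on an n-gon has two n-gon bases and n rectangular sides: V = 2·37 = 74, E = 3·37 = 111, F = 37 + 2 = 39.
Check: V − E + F = 74 − 111 + 39 = 2.

39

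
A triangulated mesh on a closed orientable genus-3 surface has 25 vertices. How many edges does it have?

87

χ = 2 − 2·3 = -4, and every face is a triangle so 3F = 2E.
V − E + F = -4 with E = 3F/2 gives 25 − (3/2 − 1)·F = -4, so F = 58 and E = 87.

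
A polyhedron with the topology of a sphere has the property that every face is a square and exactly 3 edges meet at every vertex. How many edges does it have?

12

Each face has 4 edges and each edge borders two faces, so 2E = 4F.
Each vertex has degree 3, so 3V = 2E and hence V = 4F/3.
Euler: V − E + F = 2 ⇒ (4F/3) − (4F/2) + F = 2.
Multiply by 6: (8 − 12 + 6)F = 12, i.e. 2F = 12.
So F = 6, E = 4·6/2 = 12, V = 4·6/3 = 8.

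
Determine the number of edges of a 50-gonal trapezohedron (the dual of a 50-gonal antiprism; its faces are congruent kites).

The n-trapezohedron (dual of the n-antiprism) has V = 2·50 + 2 = 102, E = 4·50 = 200, F = 2·50 = 100.
Check: V − E + F = 102 − 200 + 100 = 2.

200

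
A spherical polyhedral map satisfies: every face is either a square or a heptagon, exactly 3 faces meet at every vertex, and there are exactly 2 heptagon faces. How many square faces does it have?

Let x be the number of squares; then F = 2 + x.
Edge–face incidences: 2E = 7·2 + 4·x = 14 + 4x.
Every vertex has degree 3, so 3V = 2E.
Euler: V − E + F = 2 ⇒ (2E)/3 − E + (2 + x) = 2.
Multiply by 6: 2·(2E) − 3·(2E) + 6·(2 + x) = 12, i.e. 12 + 6x − (14 + 4x) = 12.
Collecting terms: 2x − 2 = 12, so 2x = 14, so x = 7.
Then 2E = 14 + 4·7 = 42, so E = 21, V = 2E/3 = 14, F = 2 + 7 = 9.

7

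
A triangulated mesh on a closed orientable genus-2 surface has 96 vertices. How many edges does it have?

χ = 2 − 2·2 = -2, and every face is a triangle so 3F = 2E.
V − E + F = -2 with E = 3F/2 gives 96 − (3/2 − 1)·F = -2, so F = 196 and E = 294.

294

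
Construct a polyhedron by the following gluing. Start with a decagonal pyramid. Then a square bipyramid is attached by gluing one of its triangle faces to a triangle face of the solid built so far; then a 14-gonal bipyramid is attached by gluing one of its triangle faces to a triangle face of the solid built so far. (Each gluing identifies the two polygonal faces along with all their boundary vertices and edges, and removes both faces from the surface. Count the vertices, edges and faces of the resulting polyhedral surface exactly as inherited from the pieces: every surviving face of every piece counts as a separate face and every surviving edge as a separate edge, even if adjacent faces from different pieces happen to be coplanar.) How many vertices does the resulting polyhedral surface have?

A decagonal pyramid: V=11, E=20, F=11.
Attach a square bipyramid (V=6, E=12, F=8) along a 3-gon: merge 3 vertices and 3 edges, delete both glued faces → V=14, E=29, F=17.
Attach a 14-gonal bipyramid (V=16, E=42, F=28) along a 3-gon: merge 3 vertices and 3 edges, delete both glued faces → V=27, E=68, F=43.
Check: V − E + F = 27 − 68 + 43 = 2.

27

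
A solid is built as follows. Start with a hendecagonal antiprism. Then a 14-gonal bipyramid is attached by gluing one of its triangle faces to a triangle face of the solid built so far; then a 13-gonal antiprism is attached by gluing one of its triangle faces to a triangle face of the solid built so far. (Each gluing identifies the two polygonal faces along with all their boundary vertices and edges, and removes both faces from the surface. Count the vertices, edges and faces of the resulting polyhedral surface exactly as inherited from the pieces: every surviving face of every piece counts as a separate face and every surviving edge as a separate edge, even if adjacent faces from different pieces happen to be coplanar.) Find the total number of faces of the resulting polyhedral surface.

76

A hendecagonal antiprism: V=22, E=44, F=24.
Attach a 14-gonal bipyramid (V=16, E=42, F=28) along a 3-gon: merge 3 vertices and 3 edges, delete both glued faces → V=35, E=83, F=50.
Attach a 13-gonal antiprism (V=26, E=52, F=28) along a 3-gon: merge 3 vertices and 3 edges, delete both glued faces → V=58, E=132, F=76.
Check: V − E + F = 58 − 132 + 76 = 2.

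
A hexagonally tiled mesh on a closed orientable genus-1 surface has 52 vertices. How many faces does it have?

26

χ = 2 − 2·1 = 0, and every face is a hexagon so 6F = 2E.
V − E + F = 0 with E = 6F/2 gives 52 − (6/2 − 1)·F = 0, so F = 26 and E = 78.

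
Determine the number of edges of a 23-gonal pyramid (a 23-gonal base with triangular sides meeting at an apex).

46

A pyramid on an n-gon base has one n-gon and n triangles: V = 23 + 1 = 24, E = 2·23 = 46, F = 23 + 1 = 24.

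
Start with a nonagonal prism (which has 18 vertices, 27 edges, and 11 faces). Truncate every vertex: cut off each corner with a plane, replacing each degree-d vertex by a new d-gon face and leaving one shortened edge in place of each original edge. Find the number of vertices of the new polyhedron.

Truncation replaces each original edge-end by a new vertex, so V′ = 2E = 54.
Each original edge survives, and each old vertex of degree d contributes d new edges; summing degrees gives Σd = 2E, so E′ = E + 2E = 3E = 81.
Each original face survives and each original vertex becomes one new face: F′ = F + V = 29.

54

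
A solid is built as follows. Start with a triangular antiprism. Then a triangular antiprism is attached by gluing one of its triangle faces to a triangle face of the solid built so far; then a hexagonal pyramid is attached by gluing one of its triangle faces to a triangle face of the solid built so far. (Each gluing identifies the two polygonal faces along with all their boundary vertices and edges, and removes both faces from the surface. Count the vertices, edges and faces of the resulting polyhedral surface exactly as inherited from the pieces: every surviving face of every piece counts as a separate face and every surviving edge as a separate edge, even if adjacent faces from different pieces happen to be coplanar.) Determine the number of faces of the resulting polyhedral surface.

19

A triangular antiprism: V=6, E=12, F=8.
Attach a triangular antiprism (V=6, E=12, F=8) along a 3-gon: merge 3 vertices and 3 edges, delete both glued faces → V=9, E=21, F=14.
Attach a hexagonal pyramid (V=7, E=12, F=7) along a 3-gon: merge 3 vertices and 3 edges, delete both glued faces → V=13, E=30, F=19.
Check: V − E + F = 13 − 30 + 19 = 2.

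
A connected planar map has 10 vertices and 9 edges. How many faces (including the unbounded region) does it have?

Euler's formula for a connected plane graph: V − E + F = 2, so F = 2 − 10 + 9 = 1.

1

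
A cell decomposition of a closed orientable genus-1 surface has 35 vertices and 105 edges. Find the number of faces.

For a closed orientable surface of genus 1, χ = 2 − 2·1 = 0.
F = 0 − V + E = 0 − 35 + 105 = 70.

70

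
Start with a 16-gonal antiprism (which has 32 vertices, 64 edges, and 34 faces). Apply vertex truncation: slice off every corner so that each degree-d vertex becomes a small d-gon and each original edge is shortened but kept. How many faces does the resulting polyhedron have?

Truncation replaces each original edge-end by a new vertex, so V′ = 2E = 128.
Each original edge survives, and each old vertex of degree d contributes d new edges; summing degrees gives Σd = 2E, so E′ = E + 2E = 3E = 192.
Each original face survives and each original vertex becomes one new face: F′ = F + V = 66.

66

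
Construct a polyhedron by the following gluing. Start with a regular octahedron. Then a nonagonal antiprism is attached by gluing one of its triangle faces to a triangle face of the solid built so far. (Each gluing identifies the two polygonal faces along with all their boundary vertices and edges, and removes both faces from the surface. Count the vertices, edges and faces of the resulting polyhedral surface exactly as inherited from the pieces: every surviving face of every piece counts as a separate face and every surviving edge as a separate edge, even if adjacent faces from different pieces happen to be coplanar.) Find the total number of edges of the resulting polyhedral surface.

45

A regular octahedron: V=6, E=12, F=8.
Attach a nonagonal antiprism (V=18, E=36, F=20) along a 3-gon: merge 3 vertices and 3 edges, delete both glued faces → V=21, E=45, F=26.
Check: V − E + F = 21 − 45 + 26 = 2.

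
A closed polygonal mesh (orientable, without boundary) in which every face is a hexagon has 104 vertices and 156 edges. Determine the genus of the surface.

1

Every face is a hexagon and each edge borders two faces, so 6F = 2·156, giving F = 52.
χ = V − E + F = 104 − 156 + 52 = 0.
For a closed orientable surface χ = 2 − 2g, so g = (2 − (0))/2 = 1.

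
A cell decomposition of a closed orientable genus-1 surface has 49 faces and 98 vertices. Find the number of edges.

For a closed orientable surface of genus 1, χ = 2 − 2·1 = 0.
E = V + F − (0) = 98 + 49 − (0) = 147.

147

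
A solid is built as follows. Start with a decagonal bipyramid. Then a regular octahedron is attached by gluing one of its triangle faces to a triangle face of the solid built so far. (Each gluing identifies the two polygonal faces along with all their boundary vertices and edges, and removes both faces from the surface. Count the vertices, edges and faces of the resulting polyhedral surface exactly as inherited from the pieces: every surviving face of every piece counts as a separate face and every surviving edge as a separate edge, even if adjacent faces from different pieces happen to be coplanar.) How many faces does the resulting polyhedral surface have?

A decagonal bipyramid: V=12, E=30, F=20.
Attach a regular octahedron (V=6, E=12, F=8) along a 3-gon: merge 3 vertices and 3 edges, delete both glued faces → V=15, E=39, F=26.
Check: V − E + F = 15 − 39 + 26 = 2.

26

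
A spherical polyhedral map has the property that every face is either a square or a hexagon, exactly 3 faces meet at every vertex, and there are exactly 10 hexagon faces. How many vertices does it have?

28

Let x be the number of squares; then F = 10 + x.
Edge–face incidences: 2E = 6·10 + 4·x = 60 + 4x.
Every vertex has degree 3, so 3V = 2E.
Euler: V − E + F = 2 ⇒ (2E)/3 − E + (10 + x) = 2.
Multiply by 6: 2·(2E) − 3·(2E) + 6·(10 + x) = 12, i.e. 60 + 6x − (60 + 4x) = 12.
Collecting terms: 2x = 12, so x = 6.
Then 2E = 60 + 4·6 = 84, so E = 42, V = 2E/3 = 28, F = 10 + 6 = 16.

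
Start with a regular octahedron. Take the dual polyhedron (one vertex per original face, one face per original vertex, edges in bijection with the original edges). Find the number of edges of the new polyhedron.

The base solid has V = 6, E = 12, F = 8.
The dual swaps V and F and preserves E: V′ = F = 8, E′ = E = 12, F′ = V = 6.

12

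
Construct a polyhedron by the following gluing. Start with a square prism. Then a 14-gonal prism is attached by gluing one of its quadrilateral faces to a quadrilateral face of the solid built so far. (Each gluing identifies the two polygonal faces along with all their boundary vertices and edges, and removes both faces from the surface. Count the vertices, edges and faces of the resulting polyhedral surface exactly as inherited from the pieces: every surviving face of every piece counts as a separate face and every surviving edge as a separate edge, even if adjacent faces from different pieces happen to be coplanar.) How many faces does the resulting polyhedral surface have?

20

A square prism: V=8, E=12, F=6.
Attach a 14-gonal prism (V=28, E=42, F=16) along a 4-gon: merge 4 vertices and 4 edges, delete both glued faces → V=32, E=50, F=20.
Check: V − E + F = 32 − 50 + 20 = 2.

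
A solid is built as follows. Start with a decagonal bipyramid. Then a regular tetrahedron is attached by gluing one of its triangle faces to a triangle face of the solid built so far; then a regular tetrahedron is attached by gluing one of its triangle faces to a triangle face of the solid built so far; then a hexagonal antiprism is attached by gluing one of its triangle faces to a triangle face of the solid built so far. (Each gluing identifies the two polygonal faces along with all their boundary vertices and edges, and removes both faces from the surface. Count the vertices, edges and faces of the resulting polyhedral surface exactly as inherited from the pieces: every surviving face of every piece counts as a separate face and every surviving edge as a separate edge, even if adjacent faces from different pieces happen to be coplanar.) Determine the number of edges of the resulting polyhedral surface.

57

A decagonal bipyramid: V=12, E=30, F=20.
Attach a regular tetrahedron (V=4, E=6, F=4) along a 3-gon: merge 3 vertices and 3 edges, delete both glued faces → V=13, E=33, F=22.
Attach a regular tetrahedron (V=4, E=6, F=4) along a 3-gon: merge 3 vertices and 3 edges, delete both glued faces → V=14, E=36, F=24.
Attach a hexagonal antiprism (V=12, E=24, F=14) along a 3-gon: merge 3 vertices and 3 edges, delete both glued faces → V=23, E=57, F=36.
Check: V − E + F = 23 − 57 + 36 = 2.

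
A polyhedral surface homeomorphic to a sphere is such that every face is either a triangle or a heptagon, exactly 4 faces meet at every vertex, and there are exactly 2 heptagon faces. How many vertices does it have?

14

Let x be the number of triangles; then F = 2 + x.
Edge–face incidences: 2E = 7·2 + 3·x = 14 + 3x.
Every vertex has degree 4, so 4V = 2E.
Euler: V − E + F = 2 ⇒ (2E)/4 − E + (2 + x) = 2.
Multiply by 8: 2·(2E) − 4·(2E) + 8·(2 + x) = 16, i.e. 16 + 8x − 2·(14 + 3x) = 16.
Collecting terms: 2x − 12 = 16, so 2x = 28, so x = 14.
Then 2E = 14 + 3·14 = 56, so E = 28, V = 2E/4 = 14, F = 2 + 14 = 16.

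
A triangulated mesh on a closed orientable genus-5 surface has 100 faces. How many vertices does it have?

χ = 2 − 2·5 = -8, and every face is a triangle so 3F = 2E.
E = 3·100/2 = 150. Then V = -8 + E − F = -8 + 150 − 100 = 42.

42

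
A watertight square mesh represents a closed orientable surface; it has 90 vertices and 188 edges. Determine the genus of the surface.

3

Every face is a square and each edge borders two faces, so 4F = 2·188, giving F = 94.
χ = V − E + F = 90 − 188 + 94 = -4.
For a closed orientable surface χ = 2 − 2g, so g = (2 − (-4))/2 = 3.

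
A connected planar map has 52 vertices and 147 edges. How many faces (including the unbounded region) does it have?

97

Euler's formula for a connected plane graph: V − E + F = 2, so F = 2 − 52 + 147 = 97.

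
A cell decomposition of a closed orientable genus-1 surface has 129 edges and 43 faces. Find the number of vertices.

For a closed orientable surface of genus 1, χ = 2 − 2·1 = 0.
V = 0 + E − F = 0 + 129 − 43 = 86.

86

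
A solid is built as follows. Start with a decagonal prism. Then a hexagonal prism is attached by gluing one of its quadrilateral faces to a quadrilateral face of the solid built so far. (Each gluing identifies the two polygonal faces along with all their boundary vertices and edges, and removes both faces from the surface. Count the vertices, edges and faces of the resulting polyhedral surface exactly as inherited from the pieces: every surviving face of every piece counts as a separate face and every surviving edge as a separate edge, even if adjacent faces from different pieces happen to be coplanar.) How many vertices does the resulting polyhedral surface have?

A decagonal prism: V=20, E=30, F=12.
Attach a hexagonal prism (V=12, E=18, F=8) along a 4-gon: merge 4 vertices and 4 edges, delete both glued faces → V=28, E=44, F=18.
Check: V − E + F = 28 − 44 + 18 = 2.

28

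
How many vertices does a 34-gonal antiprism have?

An antiprism on an n-gon has two n-gon caps and 2n triangles: V = 2·34 = 68, E = 4·34 = 136, F = 2·34 + 2 = 70.
Check: V − E + F = 68 − 136 + 70 = 2.

68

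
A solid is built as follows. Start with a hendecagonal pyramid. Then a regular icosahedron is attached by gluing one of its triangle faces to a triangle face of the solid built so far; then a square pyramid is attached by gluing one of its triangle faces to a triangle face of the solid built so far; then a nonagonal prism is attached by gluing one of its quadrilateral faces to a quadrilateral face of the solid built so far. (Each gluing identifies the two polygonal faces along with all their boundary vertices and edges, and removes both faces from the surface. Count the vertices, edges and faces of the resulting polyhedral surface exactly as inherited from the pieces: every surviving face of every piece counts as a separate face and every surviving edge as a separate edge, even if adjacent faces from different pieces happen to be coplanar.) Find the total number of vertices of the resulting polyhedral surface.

37

A hendecagonal pyramid: V=12, E=22, F=12.
Attach a regular icosahedron (V=12, E=30, F=20) along a 3-gon: merge 3 vertices and 3 edges, delete both glued faces → V=21, E=49, F=30.
Attach a square pyramid (V=5, E=8, F=5) along a 3-gon: merge 3 vertices and 3 edges, delete both glued faces → V=23, E=54, F=33.
Attach a nonagonal prism (V=18, E=27, F=11) along a 4-gon: merge 4 vertices and 4 edges, delete both glued faces → V=37, E=77, F=42.
Check: V − E + F = 37 − 77 + 42 = 2.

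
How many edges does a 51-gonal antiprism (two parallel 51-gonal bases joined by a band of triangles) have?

204

An antiprism on an n-gon has two n-gon caps and 2n triangles: V = 2·51 = 102, E = 4·51 = 204, F = 2·51 + 2 = 104.
Check: V − E + F = 102 − 204 + 104 = 2.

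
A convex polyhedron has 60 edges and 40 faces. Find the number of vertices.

22

Here V − E + F = 2.
V = 2 + E − F = 2 + 60 − 40 = 22.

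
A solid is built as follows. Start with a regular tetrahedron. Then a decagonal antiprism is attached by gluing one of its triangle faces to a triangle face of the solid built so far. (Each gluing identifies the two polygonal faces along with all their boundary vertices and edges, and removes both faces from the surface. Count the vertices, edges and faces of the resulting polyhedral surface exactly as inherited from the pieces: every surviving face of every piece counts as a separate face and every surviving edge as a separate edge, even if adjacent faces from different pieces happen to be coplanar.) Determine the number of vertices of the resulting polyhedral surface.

A regular tetrahedron: V=4, E=6, F=4.
Attach a decagonal antiprism (V=20, E=40, F=22) along a 3-gon: merge 3 vertices and 3 edges, delete both glued faces → V=21, E=43, F=24.
Check: V − E + F = 21 − 43 + 24 = 2.

21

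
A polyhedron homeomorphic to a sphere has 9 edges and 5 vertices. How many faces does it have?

Here V − E + F = 2.
F = 2 − V + E = 2 − 5 + 9 = 6.

6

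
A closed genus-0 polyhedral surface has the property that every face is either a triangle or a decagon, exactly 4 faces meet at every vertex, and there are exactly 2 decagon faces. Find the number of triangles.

Let x be the number of triangles; then F = 2 + x.
Edge–face incidences: 2E = 10·2 + 3·x = 20 + 3x.
Every vertex has degree 4, so 4V = 2E.
Euler: V − E + F = 2 ⇒ (2E)/4 − E + (2 + x) = 2.
Multiply by 8: 2·(2E) − 4·(2E) + 8·(2 + x) = 16, i.e. 16 + 8x − 2·(20 + 3x) = 16.
Collecting terms: 2x − 24 = 16, so 2x = 40, so x = 20.
Then 2E = 20 + 3·20 = 80, so E = 40, V = 2E/4 = 20, F = 2 + 20 = 22.

20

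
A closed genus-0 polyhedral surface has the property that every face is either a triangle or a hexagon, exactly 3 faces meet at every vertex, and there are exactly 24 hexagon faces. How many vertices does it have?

Let x be the number of triangles; then F = 24 + x.
Edge–face incidences: 2E = 6·24 + 3·x = 144 + 3x.
Every vertex has degree 3, so 3V = 2E.
Euler: V − E + F = 2 ⇒ (2E)/3 − E + (24 + x) = 2.
Multiply by 6: 2·(2E) − 3·(2E) + 6·(24 + x) = 12, i.e. 144 + 6x − (144 + 3x) = 12.
Collecting terms: 3x = 12, so x = 4.
Then 2E = 144 + 3·4 = 156, so E = 78, V = 2E/3 = 52, F = 24 + 4 = 28.

52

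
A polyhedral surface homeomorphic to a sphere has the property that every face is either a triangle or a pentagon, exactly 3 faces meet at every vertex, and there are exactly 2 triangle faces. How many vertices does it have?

12

Let x be the number of pentagons; then F = 2 + x.
Edge–face incidences: 2E = 3·2 + 5·x = 6 + 5x.
Every vertex has degree 3, so 3V = 2E.
Euler: V − E + F = 2 ⇒ (2E)/3 − E + (2 + x) = 2.
Multiply by 6: 2·(2E) − 3·(2E) + 6·(2 + x) = 12, i.e. 12 + 6x − (6 + 5x) = 12.
Collecting terms: x + 6 = 12, so x = 6.
Then 2E = 6 + 5·6 = 36, so E = 18, V = 2E/3 = 12, F = 2 + 6 = 8.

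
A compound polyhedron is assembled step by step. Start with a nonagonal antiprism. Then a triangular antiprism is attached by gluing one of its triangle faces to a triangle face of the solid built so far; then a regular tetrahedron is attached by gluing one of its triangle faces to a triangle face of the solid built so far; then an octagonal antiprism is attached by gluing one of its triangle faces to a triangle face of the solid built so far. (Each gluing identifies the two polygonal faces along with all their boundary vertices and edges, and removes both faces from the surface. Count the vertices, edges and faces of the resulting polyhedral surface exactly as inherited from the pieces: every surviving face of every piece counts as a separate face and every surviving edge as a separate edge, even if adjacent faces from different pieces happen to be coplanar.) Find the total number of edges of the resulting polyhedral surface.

77

A nonagonal antiprism: V=18, E=36, F=20.
Attach a triangular antiprism (V=6, E=12, F=8) along a 3-gon: merge 3 vertices and 3 edges, delete both glued faces → V=21, E=45, F=26.
Attach a regular tetrahedron (V=4, E=6, F=4) along a 3-gon: merge 3 vertices and 3 edges, delete both glued faces → V=22, E=48, F=28.
Attach an octagonal antiprism (V=16, E=32, F=18) along a 3-gon: merge 3 vertices and 3 edges, delete both glued faces → V=35, E=77, F=44.
Check: V − E + F = 35 − 77 + 44 = 2.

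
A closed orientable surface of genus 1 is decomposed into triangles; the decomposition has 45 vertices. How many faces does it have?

90

χ = 2 − 2·1 = 0, and every face is a triangle so 3F = 2E.
V − E + F = 0 with E = 3F/2 gives 45 − (3/2 − 1)·F = 0, so F = 90 and E = 135.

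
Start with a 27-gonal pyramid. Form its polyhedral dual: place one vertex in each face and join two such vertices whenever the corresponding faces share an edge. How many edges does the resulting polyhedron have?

54

The base solid has V = 28, E = 54, F = 28.
The dual swaps V and F and preserves E: V′ = F = 28, E′ = E = 54, F′ = V = 28.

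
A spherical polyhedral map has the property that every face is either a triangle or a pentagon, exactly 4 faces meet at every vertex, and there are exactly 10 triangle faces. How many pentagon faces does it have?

2

Let x be the number of pentagons; then F = 10 + x.
Edge–face incidences: 2E = 3·10 + 5·x = 30 + 5x.
Every vertex has degree 4, so 4V = 2E.
Euler: V − E + F = 2 ⇒ (2E)/4 − E + (10 + x) = 2.
Multiply by 8: 2·(2E) − 4·(2E) + 8·(10 + x) = 16, i.e. 80 + 8x − 2·(30 + 5x) = 16.
Collecting terms: −2x + 20 = 16, so −2x = −4, so x = 2.
Then 2E = 30 + 5·2 = 40, so E = 20, V = 2E/4 = 10, F = 10 + 2 = 12.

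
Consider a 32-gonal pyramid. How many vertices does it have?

33

A pyramid on an n-gon base has one n-gon and n triangles: V = 32 + 1 = 33, E = 2·32 = 64, F = 32 + 1 = 33.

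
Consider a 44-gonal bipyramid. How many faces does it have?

A bipyramid over an n-gon has 2n triangular faces and n + 2 vertices: V = 44 + 2 = 46, E = 3·44 = 132, F = 2·44 = 88.

88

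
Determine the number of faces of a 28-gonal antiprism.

58

An antiprism on an n-gon has two n-gon caps and 2n triangles: V = 2·28 = 56, E = 4·28 = 112, F = 2·28 + 2 = 58.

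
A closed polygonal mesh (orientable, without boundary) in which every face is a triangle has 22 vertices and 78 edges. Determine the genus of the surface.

Every face is a triangle and each edge borders two faces, so 3F = 2·78, giving F = 52.
χ = V − E + F = 22 − 78 + 52 = -4.
For a closed orientable surface χ = 2 − 2g, so g = (2 − (-4))/2 = 3.

3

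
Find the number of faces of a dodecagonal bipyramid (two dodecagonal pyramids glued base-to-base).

A bipyramid over an n-gon has 2n triangular faces and n + 2 vertices: V = 12 + 2 = 14, E = 3·12 = 36, F = 2·12 = 24.

24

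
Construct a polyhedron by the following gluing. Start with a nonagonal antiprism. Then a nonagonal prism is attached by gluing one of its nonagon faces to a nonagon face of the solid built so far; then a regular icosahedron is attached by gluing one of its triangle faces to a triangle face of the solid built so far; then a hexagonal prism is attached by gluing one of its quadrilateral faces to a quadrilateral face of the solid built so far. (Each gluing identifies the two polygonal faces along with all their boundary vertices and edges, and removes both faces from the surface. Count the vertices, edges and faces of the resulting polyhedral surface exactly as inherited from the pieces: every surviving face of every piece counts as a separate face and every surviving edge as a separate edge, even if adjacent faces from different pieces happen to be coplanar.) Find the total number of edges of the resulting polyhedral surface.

A nonagonal antiprism: V=18, E=36, F=20.
Attach a nonagonal prism (V=18, E=27, F=11) along a 9-gon: merge 9 vertices and 9 edges, delete both glued faces → V=27, E=54, F=29.
Attach a regular icosahedron (V=12, E=30, F=20) along a 3-gon: merge 3 vertices and 3 edges, delete both glued faces → V=36, E=81, F=47.
Attach a hexagonal prism (V=12, E=18, F=8) along a 4-gon: merge 4 vertices and 4 edges, delete both glued faces → V=44, E=95, F=53.
Check: V − E + F = 44 − 95 + 53 = 2.

95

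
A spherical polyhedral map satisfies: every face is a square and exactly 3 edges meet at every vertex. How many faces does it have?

6

Each face has 4 edges and each edge borders two faces, so 2E = 4F.
Each vertex has degree 3, so 3V = 2E and hence V = 4F/3.
Euler: V − E + F = 2 ⇒ (4F/3) − (4F/2) + F = 2.
Multiply by 6: (8 − 12 + 6)F = 12, i.e. 2F = 12.
So F = 6, E = 4·6/2 = 12, V = 4·6/3 = 8.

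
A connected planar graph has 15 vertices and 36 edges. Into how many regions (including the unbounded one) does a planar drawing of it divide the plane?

Euler's formula for a connected plane graph: V − E + F = 2, so F = 2 − 15 + 36 = 23.

23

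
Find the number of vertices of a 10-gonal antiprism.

20

An antiprism on an n-gon has two n-gon caps and 2n triangles: V = 2·10 = 20, E = 4·10 = 40, F = 2·10 + 2 = 22.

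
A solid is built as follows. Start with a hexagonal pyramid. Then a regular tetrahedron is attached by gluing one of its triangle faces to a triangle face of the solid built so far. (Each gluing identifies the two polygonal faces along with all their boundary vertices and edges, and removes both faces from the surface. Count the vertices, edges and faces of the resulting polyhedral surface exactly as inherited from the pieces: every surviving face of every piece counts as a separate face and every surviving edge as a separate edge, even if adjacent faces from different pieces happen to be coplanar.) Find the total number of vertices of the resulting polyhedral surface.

8

A hexagonal pyramid: V=7, E=12, F=7.
Attach a regular tetrahedron (V=4, E=6, F=4) along a 3-gon: merge 3 vertices and 3 edges, delete both glued faces → V=8, E=15, F=9.
Check: V − E + F = 8 − 15 + 9 = 2.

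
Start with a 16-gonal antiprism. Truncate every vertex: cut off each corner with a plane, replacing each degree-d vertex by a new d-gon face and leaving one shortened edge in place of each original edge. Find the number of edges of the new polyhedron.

192

The base solid has V = 32, E = 64, F = 34.
Truncation replaces each original edge-end by a new vertex, so V′ = 2E = 128.
Each original edge survives, and each old vertex of degree d contributes d new edges; summing degrees gives Σd = 2E, so E′ = E + 2E = 3E = 192.
Each original face survives and each original vertex becomes one new face: F′ = F + V = 66.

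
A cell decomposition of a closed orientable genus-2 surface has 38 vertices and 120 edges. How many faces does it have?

80

For a closed orientable surface of genus 2, χ = 2 − 2·2 = -2.
F = -2 − V + E = -2 − 38 + 120 = 80.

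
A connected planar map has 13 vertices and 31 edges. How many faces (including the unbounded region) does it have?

Euler's formula for a connected plane graph: V − E + F = 2, so F = 2 − 13 + 31 = 20.

20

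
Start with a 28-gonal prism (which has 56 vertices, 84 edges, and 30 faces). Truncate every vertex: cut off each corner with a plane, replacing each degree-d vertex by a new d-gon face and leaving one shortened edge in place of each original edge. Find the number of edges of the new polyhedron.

Truncation replaces each original edge-end by a new vertex, so V′ = 2E = 168.
Each original edge survives, and each old vertex of degree d contributes d new edges; summing degrees gives Σd = 2E, so E′ = E + 2E = 3E = 252.
Each original face survives and each original vertex becomes one new face: F′ = F + V = 86.

252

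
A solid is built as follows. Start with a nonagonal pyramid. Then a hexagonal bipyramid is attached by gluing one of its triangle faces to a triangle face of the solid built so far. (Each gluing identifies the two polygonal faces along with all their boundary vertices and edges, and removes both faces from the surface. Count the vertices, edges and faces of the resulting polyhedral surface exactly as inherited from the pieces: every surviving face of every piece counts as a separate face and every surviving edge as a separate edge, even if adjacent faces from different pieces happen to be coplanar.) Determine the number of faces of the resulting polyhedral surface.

20

A nonagonal pyramid: V=10, E=18, F=10.
Attach a hexagonal bipyramid (V=8, E=18, F=12) along a 3-gon: merge 3 vertices and 3 edges, delete both glued faces → V=15, E=33, F=20.
Check: V − E + F = 15 − 33 + 20 = 2.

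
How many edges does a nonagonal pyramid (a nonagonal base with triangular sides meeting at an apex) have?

A pyramid on an n-gon base has one n-gon and n triangles: V = 9 + 1 = 10, E = 2·9 = 18, F = 9 + 1 = 10.

18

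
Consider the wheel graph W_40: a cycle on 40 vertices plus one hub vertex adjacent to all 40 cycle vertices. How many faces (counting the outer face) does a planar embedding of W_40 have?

41

W_40 has V = 40 + 1 = 41 vertices and E = 2·40 = 80 edges.
By Euler's formula F = 2 − V + E = 2 − 41 + 80 = 41.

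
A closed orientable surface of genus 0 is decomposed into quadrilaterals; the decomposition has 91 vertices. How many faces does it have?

χ = 2 − 2·0 = 2, and every face is a square so 4F = 2E.
V − E + F = 2 with E = 4F/2 gives 91 − (4/2 − 1)·F = 2, so F = 89 and E = 178.

89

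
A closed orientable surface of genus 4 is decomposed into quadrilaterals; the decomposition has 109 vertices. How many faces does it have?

χ = 2 − 2·4 = -6, and every face is a square so 4F = 2E.
V − E + F = -6 with E = 4F/2 gives 109 − (4/2 − 1)·F = -6, so F = 115 and E = 230.

115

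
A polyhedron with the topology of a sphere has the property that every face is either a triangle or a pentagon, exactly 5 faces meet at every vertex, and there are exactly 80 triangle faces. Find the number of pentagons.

12

Let x be the number of pentagons; then F = 80 + x.
Edge–face incidences: 2E = 3·80 + 5·x = 240 + 5x.
Every vertex has degree 5, so 5V = 2E.
Euler: V − E + F = 2 ⇒ (2E)/5 − E + (80 + x) = 2.
Multiply by 10: 2·(2E) − 5·(2E) + 10·(80 + x) = 20, i.e. 800 + 10x − 3·(240 + 5x) = 20.
Collecting terms: −5x + 80 = 20, so −5x = −60, so x = 12.
Then 2E = 240 + 5·12 = 300, so E = 150, V = 2E/5 = 60, F = 80 + 12 = 92.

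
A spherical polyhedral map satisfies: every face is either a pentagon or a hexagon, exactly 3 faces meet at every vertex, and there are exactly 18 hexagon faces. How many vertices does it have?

Let x be the number of pentagons; then F = 18 + x.
Edge–face incidences: 2E = 6·18 + 5·x = 108 + 5x.
Every vertex has degree 3, so 3V = 2E.
Euler: V − E + F = 2 ⇒ (2E)/3 − E + (18 + x) = 2.
Multiply by 6: 2·(2E) − 3·(2E) + 6·(18 + x) = 12, i.e. 108 + 6x − (108 + 5x) = 12.
Collecting terms: x = 12.
Then 2E = 108 + 5·12 = 168, so E = 84, V = 2E/3 = 56, F = 18 + 12 = 30.

56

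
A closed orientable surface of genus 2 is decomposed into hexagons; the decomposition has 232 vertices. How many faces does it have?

117

χ = 2 − 2·2 = -2, and every face is a hexagon so 6F = 2E.
V − E + F = -2 with E = 6F/2 gives 232 − (6/2 − 1)·F = -2, so F = 117 and E = 351.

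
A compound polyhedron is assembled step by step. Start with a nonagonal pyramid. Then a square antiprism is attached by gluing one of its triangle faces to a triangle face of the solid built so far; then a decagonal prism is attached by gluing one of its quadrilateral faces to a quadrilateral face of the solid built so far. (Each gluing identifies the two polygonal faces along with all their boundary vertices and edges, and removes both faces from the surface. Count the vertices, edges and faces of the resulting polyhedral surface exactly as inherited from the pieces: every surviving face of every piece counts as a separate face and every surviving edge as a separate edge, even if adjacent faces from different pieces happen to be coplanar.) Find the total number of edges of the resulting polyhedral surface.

A nonagonal pyramid: V=10, E=18, F=10.
Attach a square antiprism (V=8, E=16, F=10) along a 3-gon: merge 3 vertices and 3 edges, delete both glued faces → V=15, E=31, F=18.
Attach a decagonal prism (V=20, E=30, F=12) along a 4-gon: merge 4 vertices and 4 edges, delete both glued faces → V=31, E=57, F=28.
Check: V − E + F = 31 − 57 + 28 = 2.

57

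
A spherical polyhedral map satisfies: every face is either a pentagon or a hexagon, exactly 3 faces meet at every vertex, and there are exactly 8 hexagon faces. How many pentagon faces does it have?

Let x be the number of pentagons; then F = 8 + x.
Edge–face incidences: 2E = 6·8 + 5·x = 48 + 5x.
Every vertex has degree 3, so 3V = 2E.
Euler: V − E + F = 2 ⇒ (2E)/3 − E + (8 + x) = 2.
Multiply by 6: 2·(2E) − 3·(2E) + 6·(8 + x) = 12, i.e. 48 + 6x − (48 + 5x) = 12.
Collecting terms: x = 12.
Then 2E = 48 + 5·12 = 108, so E = 54, V = 2E/3 = 36, F = 8 + 12 = 20.

12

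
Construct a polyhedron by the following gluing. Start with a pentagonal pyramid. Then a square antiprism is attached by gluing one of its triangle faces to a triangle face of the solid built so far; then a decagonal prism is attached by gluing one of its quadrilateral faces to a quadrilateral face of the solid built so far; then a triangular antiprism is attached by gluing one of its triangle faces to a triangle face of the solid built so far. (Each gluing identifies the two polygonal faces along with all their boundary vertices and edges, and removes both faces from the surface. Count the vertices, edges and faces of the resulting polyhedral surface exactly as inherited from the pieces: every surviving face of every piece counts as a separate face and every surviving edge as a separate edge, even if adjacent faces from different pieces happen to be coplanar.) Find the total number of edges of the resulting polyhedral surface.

58

A pentagonal pyramid: V=6, E=10, F=6.
Attach a square antiprism (V=8, E=16, F=10) along a 3-gon: merge 3 vertices and 3 edges, delete both glued faces → V=11, E=23, F=14.
Attach a decagonal prism (V=20, E=30, F=12) along a 4-gon: merge 4 vertices and 4 edges, delete both glued faces → V=27, E=49, F=24.
Attach a triangular antiprism (V=6, E=12, F=8) along a 3-gon: merge 3 vertices and 3 edges, delete both glued faces → V=30, E=58, F=30.
Check: V − E + F = 30 − 58 + 30 = 2.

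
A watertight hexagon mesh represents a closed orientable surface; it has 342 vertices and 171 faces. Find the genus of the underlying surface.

Every face is a hexagon, so 2E = 6·171 = 1026, giving E = 513.
χ = V − E + F = 342 − 513 + 171 = 0.
For a closed orientable surface χ = 2 − 2g, so g = (2 − (0))/2 = 1.

1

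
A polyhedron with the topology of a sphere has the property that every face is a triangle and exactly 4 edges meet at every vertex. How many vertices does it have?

Each face has 3 edges and each edge borders two faces, so 2E = 3F.
Each vertex has degree 4, so 4V = 2E and hence V = 3F/4.
Euler: V − E + F = 2 ⇒ (3F/4) − (3F/2) + F = 2.
Multiply by 8: (6 − 12 + 8)F = 16, i.e. 2F = 16.
So F = 8, E = 3·8/2 = 12, V = 3·8/4 = 6.

6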